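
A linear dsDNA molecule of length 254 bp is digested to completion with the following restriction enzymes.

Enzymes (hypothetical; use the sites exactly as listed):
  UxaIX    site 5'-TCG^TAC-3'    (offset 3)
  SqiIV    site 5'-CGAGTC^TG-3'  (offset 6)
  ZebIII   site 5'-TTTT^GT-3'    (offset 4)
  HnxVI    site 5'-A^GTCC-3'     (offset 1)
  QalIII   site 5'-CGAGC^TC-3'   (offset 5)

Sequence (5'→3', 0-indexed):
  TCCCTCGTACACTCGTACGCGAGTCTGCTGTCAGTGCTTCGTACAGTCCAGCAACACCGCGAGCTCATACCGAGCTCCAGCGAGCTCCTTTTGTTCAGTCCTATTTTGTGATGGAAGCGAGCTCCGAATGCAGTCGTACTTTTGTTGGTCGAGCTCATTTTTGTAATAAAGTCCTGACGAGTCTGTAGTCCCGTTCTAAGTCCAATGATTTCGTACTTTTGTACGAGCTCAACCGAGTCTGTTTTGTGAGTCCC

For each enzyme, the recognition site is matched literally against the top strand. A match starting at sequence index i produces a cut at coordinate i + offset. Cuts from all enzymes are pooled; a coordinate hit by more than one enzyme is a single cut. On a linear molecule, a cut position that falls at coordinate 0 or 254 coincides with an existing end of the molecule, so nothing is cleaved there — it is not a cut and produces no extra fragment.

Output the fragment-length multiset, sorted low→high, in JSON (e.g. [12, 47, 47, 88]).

[4,4,4,5,5,6,7,7,7,7,8,8,8,8,10,10,10,11,11,11,12,13,14,14,15,16,19]

Site scan:
  UxaIX (TCGTAC, off=3): starts [4, 12, 38, 133, 210] → cuts [7, 15, 41, 136, 213]
  SqiIV (CGAGTCTG, off=6): starts [19, 177, 233] → cuts [25, 183, 239]
  ZebIII (TTTTGT, off=4): starts [88, 103, 139, 158, 216, 241] → cuts [92, 107, 143, 162, 220, 245]
  HnxVI (AGTCC, off=1): starts [44, 96, 169, 186, 198, 248] → cuts [45, 97, 170, 187, 199, 249]
  QalIII (CGAGCTC, off=5): starts [59, 70, 80, 117, 149, 223] → cuts [64, 75, 85, 122, 154, 228]

All cut coordinates (distinct, sorted): [7, 15, 25, 41, 45, 64, 75, 85, 92, 97, 107, 122, 136, 143, 154, 162, 170, 183, 187, 199, 213, 220, 228, 239, 245, 249]

Fragments:
  [0,7): 7 bp
  [7,15): 8 bp
  [15,25): 10 bp
  [25,41): 16 bp
  [41,45): 4 bp
  [45,64): 19 bp
  [64,75): 11 bp
  [75,85): 10 bp
  [85,92): 7 bp
  [92,97): 5 bp
  [97,107): 10 bp
  [107,122): 15 bp
  [122,136): 14 bp
  [136,143): 7 bp
  [143,154): 11 bp
  [154,162): 8 bp
  [162,170): 8 bp
  [170,183): 13 bp
  [183,187): 4 bp
  [187,199): 12 bp
  [199,213): 14 bp
  [213,220): 7 bp
  [220,228): 8 bp
  [228,239): 11 bp
  [239,245): 6 bp
  [245,249): 4 bp
  [249,254): 5 bp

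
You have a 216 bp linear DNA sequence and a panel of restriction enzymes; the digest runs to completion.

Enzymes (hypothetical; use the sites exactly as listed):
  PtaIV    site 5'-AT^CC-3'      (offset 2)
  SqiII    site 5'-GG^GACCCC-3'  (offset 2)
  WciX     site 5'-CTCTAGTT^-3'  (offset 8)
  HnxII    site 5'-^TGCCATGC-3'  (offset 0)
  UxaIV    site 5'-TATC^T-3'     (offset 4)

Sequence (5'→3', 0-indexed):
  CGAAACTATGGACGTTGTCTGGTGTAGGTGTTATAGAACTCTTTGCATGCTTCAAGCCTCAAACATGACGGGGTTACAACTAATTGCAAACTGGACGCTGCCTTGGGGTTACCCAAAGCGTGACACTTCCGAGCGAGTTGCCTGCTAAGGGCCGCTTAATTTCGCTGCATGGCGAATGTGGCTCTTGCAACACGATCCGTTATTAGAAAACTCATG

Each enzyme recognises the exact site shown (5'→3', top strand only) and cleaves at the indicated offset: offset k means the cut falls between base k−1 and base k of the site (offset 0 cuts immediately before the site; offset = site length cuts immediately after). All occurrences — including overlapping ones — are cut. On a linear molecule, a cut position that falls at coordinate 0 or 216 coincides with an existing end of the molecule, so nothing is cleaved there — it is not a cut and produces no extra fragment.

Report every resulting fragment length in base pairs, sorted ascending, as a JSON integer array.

[20,196]

Scan for sites:
  PtaIV (ATCC, off=2): starts [194] → cuts [196]
  SqiII (GGGACCCC, off=2): no sites
  WciX (CTCTAGTT, off=8): no sites
  HnxII (TGCCATGC, off=0): no sites
  UxaIV (TATCT, off=4): no sites

All cut coordinates (distinct, sorted): [196]

Fragments:
  [0,196): 196 bp
  [196,216): 20 bp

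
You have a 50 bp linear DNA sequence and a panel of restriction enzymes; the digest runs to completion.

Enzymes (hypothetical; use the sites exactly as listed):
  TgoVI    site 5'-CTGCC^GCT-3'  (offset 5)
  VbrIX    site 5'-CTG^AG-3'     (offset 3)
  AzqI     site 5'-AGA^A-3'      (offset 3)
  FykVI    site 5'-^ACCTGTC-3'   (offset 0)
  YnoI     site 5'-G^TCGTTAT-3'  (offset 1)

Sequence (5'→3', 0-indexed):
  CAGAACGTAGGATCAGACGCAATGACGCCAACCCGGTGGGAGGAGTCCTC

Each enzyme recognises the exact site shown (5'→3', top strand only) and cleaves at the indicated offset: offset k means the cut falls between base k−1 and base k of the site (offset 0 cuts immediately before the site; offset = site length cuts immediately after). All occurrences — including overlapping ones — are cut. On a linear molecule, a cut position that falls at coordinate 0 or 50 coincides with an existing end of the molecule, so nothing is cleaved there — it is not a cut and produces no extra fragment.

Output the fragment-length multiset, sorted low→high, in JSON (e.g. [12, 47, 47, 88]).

Site scan:
  TgoVI (CTGCCGCT, off=5): no sites
  VbrIX (CTGAG, off=3): no sites
  AzqI (AGAA, off=3): starts [1] → cuts [4]
  FykVI (ACCTGTC, off=0): no sites
  YnoI (GTCGTTAT, off=1): no sites

Pooled cuts: [4]

Fragment lengths:
  [0,4): 4 bp
  [4,50): 46 bp

[4,46]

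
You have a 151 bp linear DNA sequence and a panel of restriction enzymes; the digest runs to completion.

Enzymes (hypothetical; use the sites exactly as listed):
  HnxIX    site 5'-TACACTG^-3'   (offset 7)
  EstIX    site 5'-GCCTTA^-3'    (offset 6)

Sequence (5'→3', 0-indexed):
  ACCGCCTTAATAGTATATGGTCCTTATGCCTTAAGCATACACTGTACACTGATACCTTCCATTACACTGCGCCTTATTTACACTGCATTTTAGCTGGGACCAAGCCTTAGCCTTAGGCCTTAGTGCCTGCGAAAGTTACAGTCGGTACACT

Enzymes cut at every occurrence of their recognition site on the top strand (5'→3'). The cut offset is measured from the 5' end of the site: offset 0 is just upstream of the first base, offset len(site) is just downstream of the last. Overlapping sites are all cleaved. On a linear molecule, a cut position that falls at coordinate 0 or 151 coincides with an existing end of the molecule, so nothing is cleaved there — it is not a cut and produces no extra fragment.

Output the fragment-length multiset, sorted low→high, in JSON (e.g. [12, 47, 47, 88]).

[6,7,7,7,9,9,11,18,24,24,29]

Site scan:
  HnxIX TACACTG/7: at [37, 44, 62, 78] ⇒ [44, 51, 69, 85]
  EstIX GCCTTA/6: at [3, 27, 70, 103, 109, 116] ⇒ [9, 33, 76, 109, 115, 122]

Pooled cuts: [9, 33, 44, 51, 69, 76, 85, 109, 115, 122]

Fragments:
  [0,9): 9 bp
  [9,33): 24 bp
  [33,44): 11 bp
  [44,51): 7 bp
  [51,69): 18 bp
  [69,76): 7 bp
  [76,85): 9 bp
  [85,109): 24 bp
  [109,115): 6 bp
  [115,122): 7 bp
  [122,151): 29 bp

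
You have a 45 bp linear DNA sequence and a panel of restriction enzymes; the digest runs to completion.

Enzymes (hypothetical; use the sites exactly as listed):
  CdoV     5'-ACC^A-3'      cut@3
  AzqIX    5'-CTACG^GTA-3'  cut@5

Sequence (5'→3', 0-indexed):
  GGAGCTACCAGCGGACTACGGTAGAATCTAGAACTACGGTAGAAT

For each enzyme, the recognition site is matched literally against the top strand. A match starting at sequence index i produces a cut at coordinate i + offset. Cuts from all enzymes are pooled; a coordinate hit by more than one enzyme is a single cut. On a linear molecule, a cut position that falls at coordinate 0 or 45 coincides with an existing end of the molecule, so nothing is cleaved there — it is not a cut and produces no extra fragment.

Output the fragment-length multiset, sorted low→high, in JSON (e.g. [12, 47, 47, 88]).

[7,9,11,18]

Per-enzyme occurrences:
  CdoV (ACCA, off=3): starts [6] → cuts [9]
  AzqIX (CTACGGTA, off=5): starts [15, 33] → cuts [20, 38]

Pooled cuts: [9, 20, 38]

Fragments:
  [0,9): 9 bp
  [9,20): 11 bp
  [20,38): 18 bp
  [38,45): 7 bp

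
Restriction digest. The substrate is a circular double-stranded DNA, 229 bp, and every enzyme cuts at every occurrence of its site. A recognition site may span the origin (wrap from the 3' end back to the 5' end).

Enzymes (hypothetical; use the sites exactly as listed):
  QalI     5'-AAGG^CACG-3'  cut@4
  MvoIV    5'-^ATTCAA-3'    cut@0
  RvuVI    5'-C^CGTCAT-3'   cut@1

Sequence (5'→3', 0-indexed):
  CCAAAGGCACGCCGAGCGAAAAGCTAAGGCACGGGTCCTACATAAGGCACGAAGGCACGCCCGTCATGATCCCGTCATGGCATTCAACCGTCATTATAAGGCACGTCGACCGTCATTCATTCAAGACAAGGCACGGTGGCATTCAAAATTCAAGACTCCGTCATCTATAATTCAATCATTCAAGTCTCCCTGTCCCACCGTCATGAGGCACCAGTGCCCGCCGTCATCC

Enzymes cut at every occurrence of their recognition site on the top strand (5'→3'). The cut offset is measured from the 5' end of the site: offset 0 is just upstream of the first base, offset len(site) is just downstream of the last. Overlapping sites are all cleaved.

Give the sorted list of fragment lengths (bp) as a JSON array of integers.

Site scan:
  QalI (AAGGCACG, off=4): starts [3, 25, 43, 51, 97, 127] → cuts [7, 29, 47, 55, 101, 131]
  MvoIV (ATTCAA, off=0): starts [81, 118, 140, 147, 169, 177] → cuts [81, 118, 140, 147, 169, 177]
  RvuVI (CCGTCAT, off=1): starts [60, 71, 87, 109, 157, 197, 220] → cuts [61, 72, 88, 110, 158, 198, 221]

All cut coordinates (distinct, sorted): [7, 29, 47, 55, 61, 72, 81, 88, 101, 110, 118, 131, 140, 147, 158, 169, 177, 198, 221]

Fragment lengths:
  7→29: 22 bp
  29→47: 18 bp
  47→55: 8 bp
  55→61: 6 bp
  61→72: 11 bp
  72→81: 9 bp
  81→88: 7 bp
  88→101: 13 bp
  101→110: 9 bp
  110→118: 8 bp
  118→131: 13 bp
  131→140: 9 bp
  140→147: 7 bp
  147→158: 11 bp
  158→169: 11 bp
  169→177: 8 bp
  177→198: 21 bp
  198→221: 23 bp
  221→7 (wrap): 229-221+7 = 15 bp

[6,7,7,8,8,8,9,9,9,11,11,11,13,13,15,18,21,22,23]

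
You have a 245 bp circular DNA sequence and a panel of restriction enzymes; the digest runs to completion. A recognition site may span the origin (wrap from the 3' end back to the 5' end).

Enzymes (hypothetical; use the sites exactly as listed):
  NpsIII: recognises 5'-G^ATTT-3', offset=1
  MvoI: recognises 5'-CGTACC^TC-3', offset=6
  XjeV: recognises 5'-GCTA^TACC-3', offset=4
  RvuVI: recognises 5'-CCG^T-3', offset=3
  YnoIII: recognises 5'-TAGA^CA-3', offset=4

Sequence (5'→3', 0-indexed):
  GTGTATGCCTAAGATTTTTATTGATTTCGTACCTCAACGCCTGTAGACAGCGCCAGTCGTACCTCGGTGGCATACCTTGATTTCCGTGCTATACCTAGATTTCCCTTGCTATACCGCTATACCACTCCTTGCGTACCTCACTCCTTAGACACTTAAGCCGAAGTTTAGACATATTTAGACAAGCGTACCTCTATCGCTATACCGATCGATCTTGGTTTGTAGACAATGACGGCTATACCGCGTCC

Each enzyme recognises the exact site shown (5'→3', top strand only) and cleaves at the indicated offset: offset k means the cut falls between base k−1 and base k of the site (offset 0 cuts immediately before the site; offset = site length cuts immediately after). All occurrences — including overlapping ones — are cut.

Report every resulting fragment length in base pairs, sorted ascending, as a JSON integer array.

Site scan:
  NpsIII GATTT/1: at [12, 22, 78, 97] ⇒ [13, 23, 79, 98]
  MvoI CGTACCTC/6: at [27, 57, 131, 183] ⇒ [33, 63, 137, 189]
  XjeV GCTATACC/4: at [87, 107, 115, 195, 231] ⇒ [91, 111, 119, 199, 235]
  RvuVI CCGT/3: at [83, 243] ⇒ [1, 86]
  YnoIII TAGACA/4: at [43, 145, 165, 175, 219] ⇒ [47, 149, 169, 179, 223]

Pooled cuts: [1, 13, 23, 33, 47, 63, 79, 86, 91, 98, 111, 119, 137, 149, 169, 179, 189, 199, 223, 235]

Fragments:
  1→13: 12 bp
  13→23: 10 bp
  23→33: 10 bp
  33→47: 14 bp
  47→63: 16 bp
  63→79: 16 bp
  79→86: 7 bp
  86→91: 5 bp
  91→98: 7 bp
  98→111: 13 bp
  111→119: 8 bp
  119→137: 18 bp
  137→149: 12 bp
  149→169: 20 bp
  169→179: 10 bp
  179→189: 10 bp
  189→199: 10 bp
  199→223: 24 bp
  223→235: 12 bp
  235→1 (wrap): 245-235+1 = 11 bp

[5,7,7,8,10,10,10,10,10,11,12,12,12,13,14,16,16,18,20,24]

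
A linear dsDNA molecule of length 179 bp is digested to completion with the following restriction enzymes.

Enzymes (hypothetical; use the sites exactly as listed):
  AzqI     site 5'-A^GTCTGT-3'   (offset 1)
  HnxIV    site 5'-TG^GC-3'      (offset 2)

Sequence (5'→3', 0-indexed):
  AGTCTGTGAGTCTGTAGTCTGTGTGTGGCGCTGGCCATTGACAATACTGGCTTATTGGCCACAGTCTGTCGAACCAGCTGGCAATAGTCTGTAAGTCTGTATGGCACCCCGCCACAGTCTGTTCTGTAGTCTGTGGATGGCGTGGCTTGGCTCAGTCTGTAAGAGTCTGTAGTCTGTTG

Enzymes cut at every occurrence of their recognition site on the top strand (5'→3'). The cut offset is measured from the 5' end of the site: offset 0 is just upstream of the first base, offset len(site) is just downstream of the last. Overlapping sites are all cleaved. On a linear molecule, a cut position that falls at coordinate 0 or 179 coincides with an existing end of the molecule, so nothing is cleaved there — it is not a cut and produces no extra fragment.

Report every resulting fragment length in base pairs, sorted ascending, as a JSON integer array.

[1,5,5,5,6,6,6,7,7,8,8,8,8,9,10,11,11,12,13,16,17]

Scan for sites:
  AzqI (AGTCTGT, off=1): starts [0, 8, 15, 62, 85, 93, 115, 127, 153, 163, 170] → cuts [1, 9, 16, 63, 86, 94, 116, 128, 154, 164, 171]
  HnxIV (TGGC, off=2): starts [25, 31, 47, 55, 78, 101, 137, 142, 147] → cuts [27, 33, 49, 57, 80, 103, 139, 144, 149]

All cut coordinates (distinct, sorted): [1, 9, 16, 27, 33, 49, 57, 63, 80, 86, 94, 103, 116, 128, 139, 144, 149, 154, 164, 171]

Fragments:
  [0,1): 1 bp
  [1,9): 8 bp
  [9,16): 7 bp
  [16,27): 11 bp
  [27,33): 6 bp
  [33,49): 16 bp
  [49,57): 8 bp
  [57,63): 6 bp
  [63,80): 17 bp
  [80,86): 6 bp
  [86,94): 8 bp
  [94,103): 9 bp
  [103,116): 13 bp
  [116,128): 12 bp
  [128,139): 11 bp
  [139,144): 5 bp
  [144,149): 5 bp
  [149,154): 5 bp
  [154,164): 10 bp
  [164,171): 7 bp
  [171,179): 8 bp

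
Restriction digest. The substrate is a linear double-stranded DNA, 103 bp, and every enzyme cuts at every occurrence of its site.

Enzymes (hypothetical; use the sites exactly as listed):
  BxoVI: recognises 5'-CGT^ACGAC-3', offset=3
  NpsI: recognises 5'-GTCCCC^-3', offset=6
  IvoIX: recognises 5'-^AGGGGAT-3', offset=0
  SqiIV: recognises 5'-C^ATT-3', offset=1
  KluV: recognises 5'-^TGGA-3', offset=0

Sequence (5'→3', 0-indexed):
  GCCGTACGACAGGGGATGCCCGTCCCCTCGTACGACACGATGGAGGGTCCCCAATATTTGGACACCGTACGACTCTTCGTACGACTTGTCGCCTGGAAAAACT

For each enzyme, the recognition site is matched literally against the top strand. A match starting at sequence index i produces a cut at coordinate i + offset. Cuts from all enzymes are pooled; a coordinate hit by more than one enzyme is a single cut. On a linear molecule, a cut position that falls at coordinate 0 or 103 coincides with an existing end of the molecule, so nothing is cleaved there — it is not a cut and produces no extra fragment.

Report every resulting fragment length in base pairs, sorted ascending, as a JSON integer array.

Per-enzyme occurrences:
  BxoVI CGTACGAC/3: at [2, 28, 65, 77] ⇒ [5, 31, 68, 80]
  NpsI GTCCCC/6: at [21, 46] ⇒ [27, 52]
  IvoIX AGGGGAT/0: at [10] ⇒ [10]
  SqiIV (CATT, off=1): no sites
  KluV TGGA/0: at [40, 58, 93] ⇒ [40, 58, 93]

All cut coordinates (distinct, sorted): [5, 10, 27, 31, 40, 52, 58, 68, 80, 93]

Fragment lengths:
  [0,5): 5 bp
  [5,10): 5 bp
  [10,27): 17 bp
  [27,31): 4 bp
  [31,40): 9 bp
  [40,52): 12 bp
  [52,58): 6 bp
  [58,68): 10 bp
  [68,80): 12 bp
  [80,93): 13 bp
  [93,103): 10 bp

[4,5,5,6,9,10,10,12,12,13,17]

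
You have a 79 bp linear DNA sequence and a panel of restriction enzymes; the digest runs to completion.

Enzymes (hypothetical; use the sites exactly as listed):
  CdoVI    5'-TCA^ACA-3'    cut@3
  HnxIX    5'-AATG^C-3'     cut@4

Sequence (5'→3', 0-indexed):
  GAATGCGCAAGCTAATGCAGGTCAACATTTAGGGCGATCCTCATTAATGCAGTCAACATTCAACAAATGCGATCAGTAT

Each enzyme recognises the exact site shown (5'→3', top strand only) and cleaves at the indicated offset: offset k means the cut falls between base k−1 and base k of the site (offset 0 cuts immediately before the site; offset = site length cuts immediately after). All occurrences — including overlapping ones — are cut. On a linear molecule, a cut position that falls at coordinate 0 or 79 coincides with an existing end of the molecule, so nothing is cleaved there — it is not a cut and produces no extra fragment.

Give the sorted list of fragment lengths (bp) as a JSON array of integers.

Site scan:
  CdoVI (TCAACA, off=3): starts [21, 52, 59] → cuts [24, 55, 62]
  HnxIX (AATGC, off=4): starts [1, 13, 45, 65] → cuts [5, 17, 49, 69]

Pooled cuts: [5, 17, 24, 49, 55, 62, 69]

Fragment lengths:
  [0,5): 5 bp
  [5,17): 12 bp
  [17,24): 7 bp
  [24,49): 25 bp
  [49,55): 6 bp
  [55,62): 7 bp
  [62,69): 7 bp
  [69,79): 10 bp

[5,6,7,7,7,10,12,25]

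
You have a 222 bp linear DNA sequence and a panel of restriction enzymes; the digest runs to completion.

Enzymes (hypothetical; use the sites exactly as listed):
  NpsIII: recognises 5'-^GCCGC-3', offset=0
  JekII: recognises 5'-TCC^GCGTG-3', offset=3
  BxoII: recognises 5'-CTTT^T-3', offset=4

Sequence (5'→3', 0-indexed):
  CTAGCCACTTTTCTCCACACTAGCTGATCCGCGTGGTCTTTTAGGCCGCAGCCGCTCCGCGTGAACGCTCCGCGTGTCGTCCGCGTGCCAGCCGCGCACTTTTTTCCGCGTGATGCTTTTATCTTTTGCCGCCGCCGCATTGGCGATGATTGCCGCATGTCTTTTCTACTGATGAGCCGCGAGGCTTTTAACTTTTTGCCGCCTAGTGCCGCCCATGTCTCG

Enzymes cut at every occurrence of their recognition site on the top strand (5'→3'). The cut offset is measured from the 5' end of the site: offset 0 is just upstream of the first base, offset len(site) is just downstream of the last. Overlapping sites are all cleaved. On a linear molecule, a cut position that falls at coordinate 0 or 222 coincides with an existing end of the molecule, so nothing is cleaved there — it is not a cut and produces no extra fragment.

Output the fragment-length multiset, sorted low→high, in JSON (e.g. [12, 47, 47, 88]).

Site scan:
  NpsIII GCCGC/0: at [44, 50, 90, 127, 130, 133, 151, 175, 197, 207] ⇒ [44, 50, 90, 127, 130, 133, 151, 175, 197, 207]
  JekII TCCGCGTG/3: at [27, 55, 68, 79, 104] ⇒ [30, 58, 71, 82, 107]
  BxoII CTTTT/4: at [7, 37, 98, 115, 122, 160, 184, 191] ⇒ [11, 41, 102, 119, 126, 164, 188, 195]

All cut coordinates (distinct, sorted): [11, 30, 41, 44, 50, 58, 71, 82, 90, 102, 107, 119, 126, 127, 130, 133, 151, 164, 175, 188, 195, 197, 207]

Fragments:
  [0,11): 11 bp
  [11,30): 19 bp
  [30,41): 11 bp
  [41,44): 3 bp
  [44,50): 6 bp
  [50,58): 8 bp
  [58,71): 13 bp
  [71,82): 11 bp
  [82,90): 8 bp
  [90,102): 12 bp
  [102,107): 5 bp
  [107,119): 12 bp
  [119,126): 7 bp
  [126,127): 1 bp
  [127,130): 3 bp
  [130,133): 3 bp
  [133,151): 18 bp
  [151,164): 13 bp
  [164,175): 11 bp
  [175,188): 13 bp
  [188,195): 7 bp
  [195,197): 2 bp
  [197,207): 10 bp
  [207,222): 15 bp

[1,2,3,3,3,5,6,7,7,8,8,10,11,11,11,11,12,12,13,13,13,15,18,19]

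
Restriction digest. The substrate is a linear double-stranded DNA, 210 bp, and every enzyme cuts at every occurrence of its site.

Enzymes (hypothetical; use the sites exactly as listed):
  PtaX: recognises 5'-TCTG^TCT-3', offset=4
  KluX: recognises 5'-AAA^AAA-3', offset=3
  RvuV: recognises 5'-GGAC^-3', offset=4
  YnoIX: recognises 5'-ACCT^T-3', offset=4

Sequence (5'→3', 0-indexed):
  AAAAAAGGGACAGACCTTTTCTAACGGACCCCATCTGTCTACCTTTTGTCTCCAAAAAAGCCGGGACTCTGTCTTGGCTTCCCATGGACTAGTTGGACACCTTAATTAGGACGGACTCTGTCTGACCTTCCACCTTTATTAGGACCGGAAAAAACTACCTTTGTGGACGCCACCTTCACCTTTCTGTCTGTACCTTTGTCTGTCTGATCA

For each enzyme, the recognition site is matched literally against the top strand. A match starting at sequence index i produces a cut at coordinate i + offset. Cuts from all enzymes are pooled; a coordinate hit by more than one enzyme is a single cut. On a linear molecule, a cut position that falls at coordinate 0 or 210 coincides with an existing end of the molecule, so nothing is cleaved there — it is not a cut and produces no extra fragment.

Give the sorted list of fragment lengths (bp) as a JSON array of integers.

[3,4,4,4,4,5,6,6,6,7,7,7,7,8,8,8,8,8,9,9,9,10,10,11,12,12,18]

Scan for sites:
  PtaX (TCTGTCT, off=4): starts [33, 67, 116, 182, 198] → cuts [37, 71, 120, 186, 202]
  KluX (AAAAAA, off=3): starts [0, 53, 148] → cuts [3, 56, 151]
  RvuV (GGAC, off=4): starts [7, 25, 63, 85, 94, 108, 112, 141, 164] → cuts [11, 29, 67, 89, 98, 112, 116, 145, 168]
  YnoIX (ACCTT, off=4): starts [13, 40, 98, 124, 131, 156, 171, 177, 191] → cuts [17, 44, 102, 128, 135, 160, 175, 181, 195]

All cut coordinates (distinct, sorted): [3, 11, 17, 29, 37, 44, 56, 67, 71, 89, 98, 102, 112, 116, 120, 128, 135, 145, 151, 160, 168, 175, 181, 186, 195, 202]

Fragment lengths:
  [0,3): 3 bp
  [3,11): 8 bp
  [11,17): 6 bp
  [17,29): 12 bp
  [29,37): 8 bp
  [37,44): 7 bp
  [44,56): 12 bp
  [56,67): 11 bp
  [67,71): 4 bp
  [71,89): 18 bp
  [89,98): 9 bp
  [98,102): 4 bp
  [102,112): 10 bp
  [112,116): 4 bp
  [116,120): 4 bp
  [120,128): 8 bp
  [128,135): 7 bp
  [135,145): 10 bp
  [145,151): 6 bp
  [151,160): 9 bp
  [160,168): 8 bp
  [168,175): 7 bp
  [175,181): 6 bp
  [181,186): 5 bp
  [186,195): 9 bp
  [195,202): 7 bp
  [202,210): 8 bp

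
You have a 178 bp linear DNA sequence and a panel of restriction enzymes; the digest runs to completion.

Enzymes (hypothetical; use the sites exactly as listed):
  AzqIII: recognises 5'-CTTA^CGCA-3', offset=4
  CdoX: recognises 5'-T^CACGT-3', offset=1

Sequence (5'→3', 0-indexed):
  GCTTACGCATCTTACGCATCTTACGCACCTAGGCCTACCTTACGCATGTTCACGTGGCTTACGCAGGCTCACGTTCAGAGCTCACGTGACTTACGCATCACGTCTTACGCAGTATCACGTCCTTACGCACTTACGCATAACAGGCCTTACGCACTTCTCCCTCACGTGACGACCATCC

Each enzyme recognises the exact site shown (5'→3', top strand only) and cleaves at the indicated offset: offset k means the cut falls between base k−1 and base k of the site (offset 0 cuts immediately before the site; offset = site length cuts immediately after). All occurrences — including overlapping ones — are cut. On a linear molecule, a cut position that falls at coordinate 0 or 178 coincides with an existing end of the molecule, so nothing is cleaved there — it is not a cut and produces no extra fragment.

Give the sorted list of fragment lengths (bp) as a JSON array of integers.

Scan for sites:
  AzqIII (CTTACGCA, off=4): starts [1, 10, 19, 38, 57, 89, 103, 121, 129, 145] → cuts [5, 14, 23, 42, 61, 93, 107, 125, 133, 149]
  CdoX (TCACGT, off=1): starts [49, 68, 81, 97, 114, 161] → cuts [50, 69, 82, 98, 115, 162]

Pooled cuts: [5, 14, 23, 42, 50, 61, 69, 82, 93, 98, 107, 115, 125, 133, 149, 162]

Fragment lengths:
  [0,5): 5 bp
  [5,14): 9 bp
  [14,23): 9 bp
  [23,42): 19 bp
  [42,50): 8 bp
  [50,61): 11 bp
  [61,69): 8 bp
  [69,82): 13 bp
  [82,93): 11 bp
  [93,98): 5 bp
  [98,107): 9 bp
  [107,115): 8 bp
  [115,125): 10 bp
  [125,133): 8 bp
  [133,149): 16 bp
  [149,162): 13 bp
  [162,178): 16 bp

[5,5,8,8,8,8,9,9,9,10,11,11,13,13,16,16,19]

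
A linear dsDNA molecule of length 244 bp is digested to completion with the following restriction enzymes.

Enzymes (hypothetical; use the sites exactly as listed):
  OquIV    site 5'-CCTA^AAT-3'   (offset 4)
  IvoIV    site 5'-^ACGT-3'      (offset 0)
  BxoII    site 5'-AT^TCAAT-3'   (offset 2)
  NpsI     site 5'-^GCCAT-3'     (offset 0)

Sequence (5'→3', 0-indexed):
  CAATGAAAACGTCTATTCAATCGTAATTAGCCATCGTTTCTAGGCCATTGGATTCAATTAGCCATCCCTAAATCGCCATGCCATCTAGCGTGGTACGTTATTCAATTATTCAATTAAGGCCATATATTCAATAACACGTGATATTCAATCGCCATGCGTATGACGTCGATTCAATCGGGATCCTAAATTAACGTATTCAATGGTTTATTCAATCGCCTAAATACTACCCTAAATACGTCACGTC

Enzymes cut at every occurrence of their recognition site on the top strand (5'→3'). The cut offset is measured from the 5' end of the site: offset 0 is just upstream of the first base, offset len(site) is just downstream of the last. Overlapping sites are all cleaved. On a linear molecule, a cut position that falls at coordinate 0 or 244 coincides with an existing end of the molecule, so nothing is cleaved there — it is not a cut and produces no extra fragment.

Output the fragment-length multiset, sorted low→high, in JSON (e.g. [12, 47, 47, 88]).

Scan for sites:
  OquIV (CCTAAAT, off=4): starts [66, 181, 215, 227] → cuts [70, 185, 219, 231]
  IvoIV (ACGT, off=0): starts [8, 94, 135, 162, 190, 234, 239] → cuts [8, 94, 135, 162, 190, 234, 239]
  BxoII (ATTCAAT, off=2): starts [14, 51, 99, 107, 125, 142, 168, 194, 206] → cuts [16, 53, 101, 109, 127, 144, 170, 196, 208]
  NpsI (GCCAT, off=0): starts [29, 43, 60, 74, 79, 118, 150] → cuts [29, 43, 60, 74, 79, 118, 150]

All cut coordinates (distinct, sorted): [8, 16, 29, 43, 53, 60, 70, 74, 79, 94, 101, 109, 118, 127, 135, 144, 150, 162, 170, 185, 190, 196, 208, 219, 231, 234, 239]

Fragments:
  [0,8): 8 bp
  [8,16): 8 bp
  [16,29): 13 bp
  [29,43): 14 bp
  [43,53): 10 bp
  [53,60): 7 bp
  [60,70): 10 bp
  [70,74): 4 bp
  [74,79): 5 bp
  [79,94): 15 bp
  [94,101): 7 bp
  [101,109): 8 bp
  [109,118): 9 bp
  [118,127): 9 bp
  [127,135): 8 bp
  [135,144): 9 bp
  [144,150): 6 bp
  [150,162): 12 bp
  [162,170): 8 bp
  [170,185): 15 bp
  [185,190): 5 bp
  [190,196): 6 bp
  [196,208): 12 bp
  [208,219): 11 bp
  [219,231): 12 bp
  [231,234): 3 bp
  [234,239): 5 bp
  [239,244): 5 bp

[3,4,5,5,5,5,6,6,7,7,8,8,8,8,8,9,9,9,10,10,11,12,12,12,13,14,15,15]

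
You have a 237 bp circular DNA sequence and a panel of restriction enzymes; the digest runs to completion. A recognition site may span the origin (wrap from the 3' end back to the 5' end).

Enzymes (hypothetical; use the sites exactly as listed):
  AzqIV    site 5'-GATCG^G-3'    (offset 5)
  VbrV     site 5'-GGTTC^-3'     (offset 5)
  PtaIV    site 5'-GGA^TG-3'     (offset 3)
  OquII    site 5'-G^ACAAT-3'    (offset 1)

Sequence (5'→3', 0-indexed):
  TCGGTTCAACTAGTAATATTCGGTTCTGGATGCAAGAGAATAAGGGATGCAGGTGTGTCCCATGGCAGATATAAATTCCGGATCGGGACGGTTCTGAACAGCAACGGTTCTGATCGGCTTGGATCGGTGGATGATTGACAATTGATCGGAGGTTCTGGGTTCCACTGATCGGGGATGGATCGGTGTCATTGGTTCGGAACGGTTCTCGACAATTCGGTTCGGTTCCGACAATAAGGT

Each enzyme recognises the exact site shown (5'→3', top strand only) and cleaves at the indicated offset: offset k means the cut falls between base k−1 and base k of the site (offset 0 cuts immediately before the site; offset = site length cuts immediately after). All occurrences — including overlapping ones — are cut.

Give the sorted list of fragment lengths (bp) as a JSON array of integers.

Site scan:
  AzqIV GATCGG/5: at [80, 111, 121, 143, 166, 177] ⇒ [85, 116, 126, 148, 171, 182]
  VbrV GGTTC/5: at [2, 21, 89, 105, 150, 157, 190, 200, 215, 220, 234] ⇒ [2, 7, 26, 94, 110, 155, 162, 195, 205, 220, 225]
  PtaIV GGATG/3: at [27, 44, 128, 172] ⇒ [30, 47, 131, 175]
  OquII GACAAT/1: at [136, 207, 226] ⇒ [137, 208, 227]

All cut coordinates (distinct, sorted): [2, 7, 26, 30, 47, 85, 94, 110, 116, 126, 131, 137, 148, 155, 162, 171, 175, 182, 195, 205, 208, 220, 225, 227]

Fragments:
  2→7: 5 bp
  7→26: 19 bp
  26→30: 4 bp
  30→47: 17 bp
  47→85: 38 bp
  85→94: 9 bp
  94→110: 16 bp
  110→116: 6 bp
  116→126: 10 bp
  126→131: 5 bp
  131→137: 6 bp
  137→148: 11 bp
  148→155: 7 bp
  155→162: 7 bp
  162→171: 9 bp
  171→175: 4 bp
  175→182: 7 bp
  182→195: 13 bp
  195→205: 10 bp
  205→208: 3 bp
  208→220: 12 bp
  220→225: 5 bp
  225→227: 2 bp
  227→2 (wrap): 237-227+2 = 12 bp

[2,3,4,4,5,5,5,6,6,7,7,7,9,9,10,10,11,12,12,13,16,17,19,38]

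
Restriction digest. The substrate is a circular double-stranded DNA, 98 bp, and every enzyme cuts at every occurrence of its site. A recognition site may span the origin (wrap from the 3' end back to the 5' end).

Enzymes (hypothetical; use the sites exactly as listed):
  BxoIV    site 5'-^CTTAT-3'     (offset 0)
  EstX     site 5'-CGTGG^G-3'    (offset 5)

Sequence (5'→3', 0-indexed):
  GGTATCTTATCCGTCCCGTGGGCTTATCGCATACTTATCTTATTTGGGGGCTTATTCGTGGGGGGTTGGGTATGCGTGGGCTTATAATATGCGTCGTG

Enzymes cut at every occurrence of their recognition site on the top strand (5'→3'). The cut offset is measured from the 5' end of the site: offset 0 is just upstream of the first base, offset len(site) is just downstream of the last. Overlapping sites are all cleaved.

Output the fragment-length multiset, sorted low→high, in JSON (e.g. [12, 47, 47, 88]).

[1,1,4,5,11,11,12,16,18,19]

Per-enzyme occurrences:
  BxoIV (CTTAT, off=0): starts [5, 22, 33, 38, 50, 80] → cuts [5, 22, 33, 38, 50, 80]
  EstX (CGTGGG, off=5): starts [16, 56, 74, 94] → cuts [1, 21, 61, 79]

All cut coordinates (distinct, sorted): [1, 5, 21, 22, 33, 38, 50, 61, 79, 80]

Fragments:
  1→5: 4 bp
  5→21: 16 bp
  21→22: 1 bp
  22→33: 11 bp
  33→38: 5 bp
  38→50: 12 bp
  50→61: 11 bp
  61→79: 18 bp
  79→80: 1 bp
  80→1 (wrap): 98-80+1 = 19 bp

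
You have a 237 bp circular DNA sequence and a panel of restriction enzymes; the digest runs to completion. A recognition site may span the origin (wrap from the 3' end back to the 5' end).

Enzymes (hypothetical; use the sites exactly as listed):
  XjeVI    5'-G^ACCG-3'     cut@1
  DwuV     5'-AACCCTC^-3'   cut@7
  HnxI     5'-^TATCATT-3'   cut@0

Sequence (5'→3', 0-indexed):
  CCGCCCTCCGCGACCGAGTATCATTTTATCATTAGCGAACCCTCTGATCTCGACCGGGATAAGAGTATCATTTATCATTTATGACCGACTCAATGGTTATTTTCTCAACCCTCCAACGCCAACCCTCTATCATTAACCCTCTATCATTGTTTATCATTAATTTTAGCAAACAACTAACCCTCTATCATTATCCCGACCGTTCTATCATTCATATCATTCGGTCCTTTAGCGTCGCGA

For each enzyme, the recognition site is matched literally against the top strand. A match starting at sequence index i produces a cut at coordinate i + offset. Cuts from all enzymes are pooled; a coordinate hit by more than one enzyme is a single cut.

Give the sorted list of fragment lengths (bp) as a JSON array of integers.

Per-enzyme occurrences:
  XjeVI (GACCG, off=1): starts [11, 51, 82, 194, 235] → cuts [12, 52, 83, 195, 236]
  DwuV (AACCCTC, off=7): starts [37, 106, 120, 134, 175] → cuts [44, 113, 127, 141, 182]
  HnxI (TATCATT, off=0): starts [18, 26, 65, 72, 127, 141, 151, 182, 202, 211] → cuts [18, 26, 65, 72, 127, 141, 151, 182, 202, 211]

Pooled cuts: [12, 18, 26, 44, 52, 65, 72, 83, 113, 127, 141, 151, 182, 195, 202, 211, 236]

Fragment lengths:
  12→18: 6 bp
  18→26: 8 bp
  26→44: 18 bp
  44→52: 8 bp
  52→65: 13 bp
  65→72: 7 bp
  72→83: 11 bp
  83→113: 30 bp
  113→127: 14 bp
  127→141: 14 bp
  141→151: 10 bp
  151→182: 31 bp
  182→195: 13 bp
  195→202: 7 bp
  202→211: 9 bp
  211→236: 25 bp
  236→12 (wrap): 237-236+12 = 13 bp

[6,7,7,8,8,9,10,11,13,13,13,14,14,18,25,30,31]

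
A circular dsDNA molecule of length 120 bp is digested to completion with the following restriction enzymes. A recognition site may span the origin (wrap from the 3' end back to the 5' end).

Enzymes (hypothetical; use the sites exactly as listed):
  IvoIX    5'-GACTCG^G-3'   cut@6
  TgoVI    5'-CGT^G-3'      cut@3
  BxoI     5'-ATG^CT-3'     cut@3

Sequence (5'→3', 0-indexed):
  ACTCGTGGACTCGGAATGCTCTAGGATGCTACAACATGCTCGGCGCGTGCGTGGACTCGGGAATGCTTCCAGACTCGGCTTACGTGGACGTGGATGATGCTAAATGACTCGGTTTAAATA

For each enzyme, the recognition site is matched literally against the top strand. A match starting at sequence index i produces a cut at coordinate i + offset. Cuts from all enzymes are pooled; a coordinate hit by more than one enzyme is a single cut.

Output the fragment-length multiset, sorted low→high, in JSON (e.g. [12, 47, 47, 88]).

Scan for sites:
  IvoIX GACTCGG/6: at [7, 53, 71, 105] ⇒ [13, 59, 77, 111]
  TgoVI CGTG/3: at [3, 45, 49, 82, 88] ⇒ [6, 48, 52, 85, 91]
  BxoI ATGCT/3: at [15, 25, 35, 62, 96] ⇒ [18, 28, 38, 65, 99]

All cut coordinates (distinct, sorted): [6, 13, 18, 28, 38, 48, 52, 59, 65, 77, 85, 91, 99, 111]

Fragments:
  6→13: 7 bp
  13→18: 5 bp
  18→28: 10 bp
  28→38: 10 bp
  38→48: 10 bp
  48→52: 4 bp
  52→59: 7 bp
  59→65: 6 bp
  65→77: 12 bp
  77→85: 8 bp
  85→91: 6 bp
  91→99: 8 bp
  99→111: 12 bp
  111→6 (wrap): 120-111+6 = 15 bp

[4,5,6,6,7,7,8,8,10,10,10,12,12,15]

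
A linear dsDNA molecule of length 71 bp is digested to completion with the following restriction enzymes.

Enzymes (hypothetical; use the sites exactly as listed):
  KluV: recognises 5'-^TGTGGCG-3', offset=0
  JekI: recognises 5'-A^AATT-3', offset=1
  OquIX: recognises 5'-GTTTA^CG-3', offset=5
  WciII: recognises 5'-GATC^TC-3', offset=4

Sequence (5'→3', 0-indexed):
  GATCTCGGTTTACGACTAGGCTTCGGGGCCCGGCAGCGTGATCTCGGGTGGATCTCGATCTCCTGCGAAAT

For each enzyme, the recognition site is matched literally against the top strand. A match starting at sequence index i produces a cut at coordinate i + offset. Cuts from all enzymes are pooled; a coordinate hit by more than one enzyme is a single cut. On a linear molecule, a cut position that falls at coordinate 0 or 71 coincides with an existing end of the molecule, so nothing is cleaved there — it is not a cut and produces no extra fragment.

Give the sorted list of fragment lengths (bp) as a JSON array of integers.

Per-enzyme occurrences:
  KluV (TGTGGCG, off=0): no sites
  JekI (AAATT, off=1): no sites
  OquIX (GTTTACG, off=5): starts [7] → cuts [12]
  WciII (GATCTC, off=4): starts [0, 39, 50, 56] → cuts [4, 43, 54, 60]

Pooled cuts: [4, 12, 43, 54, 60]

Fragment lengths:
  [0,4): 4 bp
  [4,12): 8 bp
  [12,43): 31 bp
  [43,54): 11 bp
  [54,60): 6 bp
  [60,71): 11 bp

[4,6,8,11,11,31]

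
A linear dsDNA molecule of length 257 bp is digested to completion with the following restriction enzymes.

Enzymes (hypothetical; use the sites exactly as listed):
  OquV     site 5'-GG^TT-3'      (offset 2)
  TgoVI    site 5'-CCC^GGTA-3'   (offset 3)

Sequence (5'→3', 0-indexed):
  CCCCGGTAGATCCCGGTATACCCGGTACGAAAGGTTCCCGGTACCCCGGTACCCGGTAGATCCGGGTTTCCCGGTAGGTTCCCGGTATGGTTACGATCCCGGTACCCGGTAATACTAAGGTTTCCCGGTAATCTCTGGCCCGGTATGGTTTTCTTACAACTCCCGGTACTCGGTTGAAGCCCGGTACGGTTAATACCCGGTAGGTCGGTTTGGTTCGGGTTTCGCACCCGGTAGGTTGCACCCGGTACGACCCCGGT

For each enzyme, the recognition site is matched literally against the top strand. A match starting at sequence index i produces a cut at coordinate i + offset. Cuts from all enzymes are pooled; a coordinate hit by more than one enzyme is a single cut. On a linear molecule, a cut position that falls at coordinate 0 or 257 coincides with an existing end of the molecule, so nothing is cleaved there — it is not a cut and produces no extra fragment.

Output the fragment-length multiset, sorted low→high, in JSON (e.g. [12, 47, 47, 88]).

Site scan:
  OquV GGTT/2: at [32, 64, 76, 88, 118, 146, 171, 187, 206, 211, 217, 233] ⇒ [34, 66, 78, 90, 120, 148, 173, 189, 208, 213, 219, 235]
  TgoVI CCCGGTA/3: at [1, 11, 20, 36, 44, 51, 69, 80, 97, 104, 123, 138, 161, 179, 195, 226, 240] ⇒ [4, 14, 23, 39, 47, 54, 72, 83, 100, 107, 126, 141, 164, 182, 198, 229, 243]

Pooled cuts: [4, 14, 23, 34, 39, 47, 54, 66, 72, 78, 83, 90, 100, 107, 120, 126, 141, 148, 164, 173, 182, 189, 198, 208, 213, 219, 229, 235, 243]

Fragment lengths:
  [0,4): 4 bp
  [4,14): 10 bp
  [14,23): 9 bp
  [23,34): 11 bp
  [34,39): 5 bp
  [39,47): 8 bp
  [47,54): 7 bp
  [54,66): 12 bp
  [66,72): 6 bp
  [72,78): 6 bp
  [78,83): 5 bp
  [83,90): 7 bp
  [90,100): 10 bp
  [100,107): 7 bp
  [107,120): 13 bp
  [120,126): 6 bp
  [126,141): 15 bp
  [141,148): 7 bp
  [148,164): 16 bp
  [164,173): 9 bp
  [173,182): 9 bp
  [182,189): 7 bp
  [189,198): 9 bp
  [198,208): 10 bp
  [208,213): 5 bp
  [213,219): 6 bp
  [219,229): 10 bp
  [229,235): 6 bp
  [235,243): 8 bp
  [243,257): 14 bp

[4,5,5,5,6,6,6,6,6,7,7,7,7,7,8,8,9,9,9,9,10,10,10,10,11,12,13,14,15,16]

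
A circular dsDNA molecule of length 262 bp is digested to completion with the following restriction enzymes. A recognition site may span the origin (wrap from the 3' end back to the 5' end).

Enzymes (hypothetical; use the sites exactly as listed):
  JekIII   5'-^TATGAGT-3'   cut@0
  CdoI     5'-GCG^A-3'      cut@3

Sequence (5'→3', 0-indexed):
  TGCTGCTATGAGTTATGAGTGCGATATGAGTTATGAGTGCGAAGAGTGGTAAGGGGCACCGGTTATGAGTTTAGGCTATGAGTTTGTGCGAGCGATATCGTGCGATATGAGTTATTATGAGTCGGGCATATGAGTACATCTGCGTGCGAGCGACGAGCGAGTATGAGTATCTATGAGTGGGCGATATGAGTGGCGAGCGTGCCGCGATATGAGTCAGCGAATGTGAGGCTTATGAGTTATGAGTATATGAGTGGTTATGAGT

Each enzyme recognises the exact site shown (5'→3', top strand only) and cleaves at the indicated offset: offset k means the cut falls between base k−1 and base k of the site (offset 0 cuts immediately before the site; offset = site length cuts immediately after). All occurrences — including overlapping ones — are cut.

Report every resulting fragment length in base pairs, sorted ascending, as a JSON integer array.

[1,1,1,1,2,4,4,7,7,7,7,8,10,10,10,10,10,10,11,11,11,12,12,13,13,13,14,20,22]

Scan for sites:
  JekIII (TATGAGT, off=0): starts [6, 13, 24, 31, 63, 76, 105, 115, 128, 161, 171, 184, 207, 230, 237, 245, 255] → cuts [6, 13, 24, 31, 63, 76, 105, 115, 128, 161, 171, 184, 207, 230, 237, 245, 255]
  CdoI (GCGA, off=3): starts [20, 38, 87, 91, 101, 145, 149, 156, 180, 192, 203, 216] → cuts [23, 41, 90, 94, 104, 148, 152, 159, 183, 195, 206, 219]

All cut coordinates (distinct, sorted): [6, 13, 23, 24, 31, 41, 63, 76, 90, 94, 104, 105, 115, 128, 148, 152, 159, 161, 171, 183, 184, 195, 206, 207, 219, 230, 237, 245, 255]

Fragment lengths:
  6→13: 7 bp
  13→23: 10 bp
  23→24: 1 bp
  24→31: 7 bp
  31→41: 10 bp
  41→63: 22 bp
  63→76: 13 bp
  76→90: 14 bp
  90→94: 4 bp
  94→104: 10 bp
  104→105: 1 bp
  105→115: 10 bp
  115→128: 13 bp
  128→148: 20 bp
  148→152: 4 bp
  152→159: 7 bp
  159→161: 2 bp
  161→171: 10 bp
  171→183: 12 bp
  183→184: 1 bp
  184→195: 11 bp
  195→206: 11 bp
  206→207: 1 bp
  207→219: 12 bp
  219→230: 11 bp
  230→237: 7 bp
  237→245: 8 bp
  245→255: 10 bp
  255→6 (wrap): 262-255+6 = 13 bp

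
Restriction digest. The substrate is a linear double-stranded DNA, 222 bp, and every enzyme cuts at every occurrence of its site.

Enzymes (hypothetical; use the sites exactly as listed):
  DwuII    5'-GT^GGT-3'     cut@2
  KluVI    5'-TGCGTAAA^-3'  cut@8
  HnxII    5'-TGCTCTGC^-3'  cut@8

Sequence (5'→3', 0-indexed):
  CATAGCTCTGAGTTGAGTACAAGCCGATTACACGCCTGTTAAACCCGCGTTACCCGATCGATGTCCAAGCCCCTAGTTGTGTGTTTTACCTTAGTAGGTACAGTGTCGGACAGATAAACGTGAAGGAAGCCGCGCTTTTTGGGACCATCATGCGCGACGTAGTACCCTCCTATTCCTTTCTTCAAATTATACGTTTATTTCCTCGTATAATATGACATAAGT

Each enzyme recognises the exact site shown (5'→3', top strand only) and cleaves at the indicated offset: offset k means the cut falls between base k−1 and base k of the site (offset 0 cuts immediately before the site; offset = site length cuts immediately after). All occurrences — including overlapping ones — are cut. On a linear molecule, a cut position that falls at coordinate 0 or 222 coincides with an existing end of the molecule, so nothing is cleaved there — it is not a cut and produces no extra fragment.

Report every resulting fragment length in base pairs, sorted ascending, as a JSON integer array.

Per-enzyme occurrences:
  DwuII (GTGGT, off=2): no sites
  KluVI (TGCGTAAA, off=8): no sites
  HnxII (TGCTCTGC, off=8): no sites

Pooled cuts: ∅

Fragments:
  no cuts → one linear fragment of 222 bp

[222]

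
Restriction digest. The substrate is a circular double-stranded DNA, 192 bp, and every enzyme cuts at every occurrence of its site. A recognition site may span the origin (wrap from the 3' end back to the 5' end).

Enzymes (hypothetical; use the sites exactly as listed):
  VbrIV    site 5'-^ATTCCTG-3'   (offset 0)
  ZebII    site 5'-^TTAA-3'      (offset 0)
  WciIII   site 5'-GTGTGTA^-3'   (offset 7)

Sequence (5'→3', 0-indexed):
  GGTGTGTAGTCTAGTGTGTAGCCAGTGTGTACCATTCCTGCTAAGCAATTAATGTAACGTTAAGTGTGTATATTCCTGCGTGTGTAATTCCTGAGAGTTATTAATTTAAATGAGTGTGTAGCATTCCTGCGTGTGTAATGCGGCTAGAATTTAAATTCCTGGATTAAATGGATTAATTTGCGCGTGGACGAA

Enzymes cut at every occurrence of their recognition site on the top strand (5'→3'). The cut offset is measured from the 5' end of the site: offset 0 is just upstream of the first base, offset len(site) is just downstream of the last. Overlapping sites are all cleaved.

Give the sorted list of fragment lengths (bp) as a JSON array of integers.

Per-enzyme occurrences:
  VbrIV ATTCCTG/0: at [33, 71, 86, 122, 154] ⇒ [33, 71, 86, 122, 154]
  ZebII TTAA/0: at [48, 59, 100, 105, 150, 163, 172] ⇒ [48, 59, 100, 105, 150, 163, 172]
  WciIII GTGTGTA/7: at [1, 13, 24, 63, 79, 113, 130] ⇒ [8, 20, 31, 70, 86, 120, 137]

Pooled cuts: [8, 20, 31, 33, 48, 59, 70, 71, 86, 100, 105, 120, 122, 137, 150, 154, 163, 172]

Fragments:
  8→20: 12 bp
  20→31: 11 bp
  31→33: 2 bp
  33→48: 15 bp
  48→59: 11 bp
  59→70: 11 bp
  70→71: 1 bp
  71→86: 15 bp
  86→100: 14 bp
  100→105: 5 bp
  105→120: 15 bp
  120→122: 2 bp
  122→137: 15 bp
  137→150: 13 bp
  150→154: 4 bp
  154→163: 9 bp
  163→172: 9 bp
  172→8 (wrap): 192-172+8 = 28 bp

[1,2,2,4,5,9,9,11,11,11,12,13,14,15,15,15,15,28]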